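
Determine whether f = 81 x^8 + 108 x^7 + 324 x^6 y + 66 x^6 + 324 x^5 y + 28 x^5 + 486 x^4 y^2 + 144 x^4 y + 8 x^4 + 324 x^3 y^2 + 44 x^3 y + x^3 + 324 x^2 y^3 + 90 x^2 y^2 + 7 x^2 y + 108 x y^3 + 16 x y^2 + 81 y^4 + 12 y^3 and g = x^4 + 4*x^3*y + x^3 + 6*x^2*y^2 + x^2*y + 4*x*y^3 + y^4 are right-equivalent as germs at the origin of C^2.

The Hessian of f at 0 has rank 0. Corank 2; j^3 = (x + 2*y)^2*(x + 3*y) has shape L^2 M (L != M), so D-series; mu = 5 gives D_5. The Hessian of g at 0 has rank 0. Corank 2; j^3 = x^2*(x + y) has shape L^2 M (L != M), so D-series; mu = 5 gives D_5. Both have type D_5, hence right-equivalent.

Yes.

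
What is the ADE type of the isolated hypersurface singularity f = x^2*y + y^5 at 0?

D6

The Hessian of f at 0 has rank 0. Corank 2; j^3 = x^2*y has shape L^2 M (L != M), so D-series; mu = 6 gives D_6.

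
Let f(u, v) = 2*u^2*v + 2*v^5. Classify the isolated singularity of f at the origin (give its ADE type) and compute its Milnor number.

Type D_6, Milnor number mu = 6.

The Hessian of f at 0 is [[0, 0], [0, 0]] with rank 0, so corank 2. A Groebner basis of the Jacobian ideal J(f) in C{u,v} is {u^2/5 + v^4, u^3, u*v}; counting standard monomials gives mu = 6. Corank 2; j^3 = 2*u^2*v has shape L^2 M (L != M), so D-series; mu = 6 gives D_6.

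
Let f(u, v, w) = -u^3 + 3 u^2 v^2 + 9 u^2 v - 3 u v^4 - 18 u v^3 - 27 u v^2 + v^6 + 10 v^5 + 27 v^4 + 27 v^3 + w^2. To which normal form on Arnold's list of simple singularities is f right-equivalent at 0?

E_8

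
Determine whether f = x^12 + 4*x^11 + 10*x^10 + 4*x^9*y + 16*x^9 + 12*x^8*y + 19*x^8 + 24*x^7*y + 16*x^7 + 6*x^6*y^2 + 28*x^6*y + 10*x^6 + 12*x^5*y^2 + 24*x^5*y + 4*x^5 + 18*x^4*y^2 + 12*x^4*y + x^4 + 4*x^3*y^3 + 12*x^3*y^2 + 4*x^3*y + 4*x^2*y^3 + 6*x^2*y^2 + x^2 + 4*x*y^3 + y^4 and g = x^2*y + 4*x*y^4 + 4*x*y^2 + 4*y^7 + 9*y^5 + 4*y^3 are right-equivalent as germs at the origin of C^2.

The Hessian of f at 0 has rank 1. Corank 1: A-series; mu = 3 gives A_3. The Hessian of g at 0 has rank 0. Corank 2; j^3 = y*(x + 2*y)^2 has shape L^2 M (L != M), so D-series; mu = 6 gives D_6. f is A_3 but g is D_6, hence not right-equivalent.

No.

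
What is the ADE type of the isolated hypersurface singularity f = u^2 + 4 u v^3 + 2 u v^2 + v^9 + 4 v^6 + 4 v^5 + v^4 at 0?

A8

The Hessian of f at 0 has rank 1. Corank 1: A-series; mu = 8 gives A_8.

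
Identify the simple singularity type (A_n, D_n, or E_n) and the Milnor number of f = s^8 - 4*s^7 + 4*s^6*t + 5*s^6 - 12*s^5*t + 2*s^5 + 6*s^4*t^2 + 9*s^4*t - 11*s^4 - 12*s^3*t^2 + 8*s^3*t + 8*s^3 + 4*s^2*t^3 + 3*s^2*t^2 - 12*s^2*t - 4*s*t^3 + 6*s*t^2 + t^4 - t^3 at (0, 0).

Type E6, Milnor number mu = 6.

The Hessian of f at 0 is [[0, 0], [0, 0]] with rank 0, so corank 2. A Groebner basis of the Jacobian ideal J(f) in C{s,t} is {s^3 - 6*s^2 + 6*s*t - 3*t^2/2, s^2*t - 10*s^2 + 10*s*t - 5*t^2/2, -16*s^2 + s*t^2 + 16*s*t - 4*t^2, -24*s^2 + 24*s*t + t^3 - 6*t^2}; counting standard monomials gives mu = 6. Corank 2; j^3 = (2*s - t)^3 is a perfect cube, so E-series; the 4-jet and mu = 6 give E_6.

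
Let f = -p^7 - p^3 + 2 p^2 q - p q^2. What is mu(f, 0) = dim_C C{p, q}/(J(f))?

8

The Hessian of f at 0 has rank 0. Corank 2; j^3 = -p*(p - q)^2 has shape L^2 M (L != M), so D-series; mu = 8 gives D_8.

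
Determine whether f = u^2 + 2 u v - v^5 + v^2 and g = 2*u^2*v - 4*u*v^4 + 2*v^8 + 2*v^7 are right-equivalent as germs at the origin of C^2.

The Hessian of f at 0 is [[2, 2], [2, 2]] with rank 1, so corank 1. A Groebner basis of the Jacobian ideal J(f) in C{u,v} is {v^4, u + v}; counting standard monomials gives mu = 4. Corank 1: A-series; mu = 4 gives A_4. The Hessian of g at 0 is [[0, 0], [0, 0]] with rank 0, so corank 2. A Groebner basis of the Jacobian ideal J(g) in C{u,v} is {u^2*v^2, -8*u^2*v - u^2 + u*v^3, -u*v + v^4, u^3}; counting standard monomials gives mu = 9. Corank 2; j^3 = 2*u^2*v has shape L^2 M (L != M), so D-series; mu = 9 gives D_9. f is A_4 but g is D_9, hence not right-equivalent.

No.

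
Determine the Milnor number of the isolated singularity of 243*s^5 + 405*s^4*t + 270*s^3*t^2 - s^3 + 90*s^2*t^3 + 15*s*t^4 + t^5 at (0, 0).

8

The Hessian of f at 0 has rank 0. Corank 2; j^3 = -s^3 is a perfect cube, so E-series; the 5-jet and mu = 8 give E_8.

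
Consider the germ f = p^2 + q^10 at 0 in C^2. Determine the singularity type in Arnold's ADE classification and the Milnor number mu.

Type A_{9}, Milnor number mu = 9.

The Hessian of f at 0 has rank 1. Corank 1: A-series; mu = 9 gives A_9.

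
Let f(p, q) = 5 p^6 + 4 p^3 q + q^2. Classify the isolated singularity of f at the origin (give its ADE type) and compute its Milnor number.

The Hessian of f at 0 has rank 1. Corank 1: A-series; mu = 5 gives A_5.

Type A5, Milnor number mu = 5.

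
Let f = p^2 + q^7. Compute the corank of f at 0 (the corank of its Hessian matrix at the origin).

Hessian at 0 has rank 1.

1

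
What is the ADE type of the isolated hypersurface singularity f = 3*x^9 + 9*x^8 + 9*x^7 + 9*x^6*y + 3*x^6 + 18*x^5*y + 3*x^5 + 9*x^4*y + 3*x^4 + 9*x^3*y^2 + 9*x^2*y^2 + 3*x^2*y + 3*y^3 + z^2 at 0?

The Hessian of f at 0 has rank 1. Corank 2; j^3 = 3*y*(x^2 + y^2) splits into three distinct lines over C (the quadratic factor has nonzero discriminant), so D_4.

D4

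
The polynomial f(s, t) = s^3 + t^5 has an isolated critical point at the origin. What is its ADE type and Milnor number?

The Hessian of f at 0 has rank 0. Corank 2; j^3 = s^3 is a perfect cube, so E-series; the 5-jet and mu = 8 give E_8.

Type E_{8}, Milnor number mu = 8.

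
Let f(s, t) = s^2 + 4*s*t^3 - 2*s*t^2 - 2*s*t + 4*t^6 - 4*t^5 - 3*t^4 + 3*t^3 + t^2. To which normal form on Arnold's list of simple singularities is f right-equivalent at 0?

A_{2}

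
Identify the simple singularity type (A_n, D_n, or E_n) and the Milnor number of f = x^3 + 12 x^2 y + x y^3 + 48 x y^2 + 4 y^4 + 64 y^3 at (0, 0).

The Hessian of f at 0 is [[0, 0], [0, 0]] with rank 0, so corank 2. A Groebner basis of the Jacobian ideal J(f) in C{x,y} is {x^3 + 12*x^2*y + 384*x^2 + 3072*x*y + 6144*y^2, -12*x^2 + x*y^2 - 96*x*y - 192*y^2, 3*x^2 + 24*x*y + y^3 + 48*y^2}; counting standard monomials gives mu = 7. Corank 2; j^3 = (x + 4*y)^3 is a perfect cube, so E-series; the 4-jet and mu = 7 give E_7.

Type E_{7}, Milnor number mu = 7.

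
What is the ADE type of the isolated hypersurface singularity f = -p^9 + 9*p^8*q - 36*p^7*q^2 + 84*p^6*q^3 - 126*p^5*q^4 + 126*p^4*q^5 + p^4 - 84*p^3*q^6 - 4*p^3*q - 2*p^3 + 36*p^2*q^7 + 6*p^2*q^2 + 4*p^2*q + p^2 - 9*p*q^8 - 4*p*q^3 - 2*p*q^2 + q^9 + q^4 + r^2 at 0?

A_8

The Hessian of f at 0 has rank 2. Corank 1: A-series; mu = 8 gives A_8.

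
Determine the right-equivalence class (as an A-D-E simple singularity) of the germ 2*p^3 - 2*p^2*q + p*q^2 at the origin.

D4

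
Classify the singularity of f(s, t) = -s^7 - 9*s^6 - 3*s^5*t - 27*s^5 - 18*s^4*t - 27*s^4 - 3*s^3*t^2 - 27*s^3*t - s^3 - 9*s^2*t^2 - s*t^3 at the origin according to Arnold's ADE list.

E_{7}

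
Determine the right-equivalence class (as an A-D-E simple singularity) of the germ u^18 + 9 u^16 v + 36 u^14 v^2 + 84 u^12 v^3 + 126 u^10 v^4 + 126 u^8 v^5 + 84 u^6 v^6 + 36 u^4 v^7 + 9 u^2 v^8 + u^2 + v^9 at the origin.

A_8

The Hessian of f at 0 has rank 1. Corank 1: A-series; mu = 8 gives A_8.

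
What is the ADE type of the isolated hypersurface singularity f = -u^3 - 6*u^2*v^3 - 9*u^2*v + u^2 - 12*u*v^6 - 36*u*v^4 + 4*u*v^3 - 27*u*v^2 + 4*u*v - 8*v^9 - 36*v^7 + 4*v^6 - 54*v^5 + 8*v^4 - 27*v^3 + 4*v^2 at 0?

A_2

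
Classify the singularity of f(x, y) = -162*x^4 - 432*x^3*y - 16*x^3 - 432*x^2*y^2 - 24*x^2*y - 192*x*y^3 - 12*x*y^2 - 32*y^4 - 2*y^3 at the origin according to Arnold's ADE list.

E_6

The Hessian of f at 0 is [[0, 0], [0, 0]] with rank 0, so corank 2. A Groebner basis of the Jacobian ideal J(f) in C{x,y} is {y^4, x*y^2 + 5*y^3/9, x^2 + x*y + y^2/4}; counting standard monomials gives mu = 6. Corank 2; j^3 = -2*(2*x + y)^3 is a perfect cube, so E-series; the 4-jet and mu = 6 give E_6.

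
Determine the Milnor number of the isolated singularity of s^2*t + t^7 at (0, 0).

8

The Hessian of f at 0 is [[0, 0], [0, 0]] with rank 0, so corank 2. A Groebner basis of the Jacobian ideal J(f) in C{s,t} is {s^2/7 + t^6, s^3, s*t}; counting standard monomials gives mu = 8. Corank 2; j^3 = s^2*t has shape L^2 M (L != M), so D-series; mu = 8 gives D_8.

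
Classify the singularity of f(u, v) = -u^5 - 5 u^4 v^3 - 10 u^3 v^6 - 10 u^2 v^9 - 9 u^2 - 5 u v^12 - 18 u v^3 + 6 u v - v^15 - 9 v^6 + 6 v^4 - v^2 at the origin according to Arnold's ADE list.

The Hessian of f at 0 is [[-18, 6], [6, -2]] with rank 1, so corank 1. A Groebner basis of the Jacobian ideal J(f) in C{u,v} is {u + v^3 - v/3, u^2 - v^2/9, u*v - v^2/3}; counting standard monomials gives mu = 4. Corank 1: A-series; mu = 4 gives A_4.

A_4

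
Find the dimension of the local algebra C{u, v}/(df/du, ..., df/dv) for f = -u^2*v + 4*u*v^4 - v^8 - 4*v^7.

9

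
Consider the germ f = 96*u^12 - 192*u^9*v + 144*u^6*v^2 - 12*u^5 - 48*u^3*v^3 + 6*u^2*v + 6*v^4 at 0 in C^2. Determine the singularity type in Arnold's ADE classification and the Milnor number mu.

The Hessian of f at 0 has rank 0. Corank 2; j^3 = 6*u^2*v has shape L^2 M (L != M), so D-series; mu = 5 gives D_5.

Type D5, Milnor number mu = 5.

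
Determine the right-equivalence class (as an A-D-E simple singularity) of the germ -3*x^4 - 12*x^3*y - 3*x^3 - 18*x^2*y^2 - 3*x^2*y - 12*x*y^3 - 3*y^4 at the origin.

D_5

The Hessian of f at 0 has rank 0. Corank 2; j^3 = -3*x^2*(x + y) has shape L^2 M (L != M), so D-series; mu = 5 gives D_5.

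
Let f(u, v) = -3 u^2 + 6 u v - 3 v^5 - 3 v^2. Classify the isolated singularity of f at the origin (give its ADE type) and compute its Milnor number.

Type A4, Milnor number mu = 4.

The Hessian of f at 0 is [[-6, 6], [6, -6]] with rank 1, so corank 1. A Groebner basis of the Jacobian ideal J(f) in C{u,v} is {v^4, u - v}; counting standard monomials gives mu = 4. Corank 1: A-series; mu = 4 gives A_4.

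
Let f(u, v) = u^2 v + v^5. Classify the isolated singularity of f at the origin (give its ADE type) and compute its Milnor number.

The Hessian of f at 0 has rank 0. Corank 2; j^3 = u^2*v has shape L^2 M (L != M), so D-series; mu = 6 gives D_6.

Type D_6, Milnor number mu = 6.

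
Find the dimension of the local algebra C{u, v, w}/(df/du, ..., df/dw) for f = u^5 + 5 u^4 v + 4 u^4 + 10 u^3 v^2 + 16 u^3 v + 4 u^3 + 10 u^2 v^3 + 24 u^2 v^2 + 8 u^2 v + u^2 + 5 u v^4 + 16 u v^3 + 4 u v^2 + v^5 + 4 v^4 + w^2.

The Hessian of f at 0 has rank 2. Corank 1: A-series; mu = 4 gives A_4.

4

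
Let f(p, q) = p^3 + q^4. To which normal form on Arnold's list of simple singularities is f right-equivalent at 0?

E6

The Hessian of f at 0 is [[0, 0], [0, 0]] with rank 0, so corank 2. A Groebner basis of the Jacobian ideal J(f) in C{p,q} is {q^3, p^2}; counting standard monomials gives mu = 6. Corank 2; j^3 = p^3 is a perfect cube, so E-series; the 4-jet and mu = 6 give E_6.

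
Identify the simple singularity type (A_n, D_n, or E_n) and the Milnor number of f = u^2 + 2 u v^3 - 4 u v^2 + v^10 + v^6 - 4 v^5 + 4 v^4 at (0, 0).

The Hessian of f at 0 has rank 1. Corank 1: A-series; mu = 9 gives A_9.

Type A9, Milnor number mu = 9.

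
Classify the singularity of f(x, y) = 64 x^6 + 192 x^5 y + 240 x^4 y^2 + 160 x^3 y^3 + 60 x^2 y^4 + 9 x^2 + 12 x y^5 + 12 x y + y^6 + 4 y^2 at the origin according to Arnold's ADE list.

A_{5}

The Hessian of f at 0 has rank 1. Corank 1: A-series; mu = 5 gives A_5.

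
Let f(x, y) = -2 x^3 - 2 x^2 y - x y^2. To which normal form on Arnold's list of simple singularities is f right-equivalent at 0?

D_4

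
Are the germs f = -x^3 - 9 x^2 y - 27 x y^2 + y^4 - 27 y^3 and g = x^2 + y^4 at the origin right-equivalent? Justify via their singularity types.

The Hessian of f at 0 has rank 0. Corank 2; j^3 = -(x + 3*y)^3 is a perfect cube, so E-series; the 4-jet and mu = 6 give E_6. The Hessian of g at 0 has rank 1. Corank 1: A-series; mu = 3 gives A_3. f is E_6 but g is A_3, hence not right-equivalent.

No.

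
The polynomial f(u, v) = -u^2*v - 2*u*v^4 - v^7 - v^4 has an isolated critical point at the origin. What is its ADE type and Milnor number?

The Hessian of f at 0 has rank 0. Corank 2; j^3 = -u^2*v has shape L^2 M (L != M), so D-series; mu = 5 gives D_5.

Type D5, Milnor number mu = 5.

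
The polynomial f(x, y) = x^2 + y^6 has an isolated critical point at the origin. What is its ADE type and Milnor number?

The Hessian of f at 0 has rank 1. Corank 1: A-series; mu = 5 gives A_5.

Type A5, Milnor number mu = 5.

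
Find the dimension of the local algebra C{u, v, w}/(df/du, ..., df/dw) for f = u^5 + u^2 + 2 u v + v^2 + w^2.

The Hessian of f at 0 has rank 2. Corank 1: A-series; mu = 4 gives A_4.

4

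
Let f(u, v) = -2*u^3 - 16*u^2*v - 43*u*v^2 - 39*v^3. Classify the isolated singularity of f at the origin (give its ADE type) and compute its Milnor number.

Type D_{4}, Milnor number mu = 4.

The Hessian of f at 0 has rank 0. Corank 2; j^3 = -(u + 3*v)*(2*u^2 + 10*u*v + 13*v^2) splits into three distinct lines over C (the quadratic factor has nonzero discriminant), so D_4.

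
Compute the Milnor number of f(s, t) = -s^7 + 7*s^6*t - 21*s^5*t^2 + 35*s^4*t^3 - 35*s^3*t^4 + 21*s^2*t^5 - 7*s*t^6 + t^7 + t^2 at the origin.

The Hessian of f at 0 has rank 1. Corank 1: A-series; mu = 6 gives A_6.

6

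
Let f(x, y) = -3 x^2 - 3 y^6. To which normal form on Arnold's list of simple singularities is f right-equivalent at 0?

A_5

The Hessian of f at 0 has rank 1. Corank 1: A-series; mu = 5 gives A_5.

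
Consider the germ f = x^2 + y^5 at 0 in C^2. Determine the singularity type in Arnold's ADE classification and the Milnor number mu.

Type A4, Milnor number mu = 4.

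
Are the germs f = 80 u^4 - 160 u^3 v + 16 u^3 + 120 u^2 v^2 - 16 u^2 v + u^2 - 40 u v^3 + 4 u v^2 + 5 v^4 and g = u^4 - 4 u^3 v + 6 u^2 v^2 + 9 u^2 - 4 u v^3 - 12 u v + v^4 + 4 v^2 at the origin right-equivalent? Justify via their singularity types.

Yes.

The Hessian of f at 0 has rank 1. Corank 1: A-series; mu = 3 gives A_3. The Hessian of g at 0 has rank 1. Corank 1: A-series; mu = 3 gives A_3. Both have type A_3, hence right-equivalent.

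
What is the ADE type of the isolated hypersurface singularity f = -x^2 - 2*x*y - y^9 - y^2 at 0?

A_{8}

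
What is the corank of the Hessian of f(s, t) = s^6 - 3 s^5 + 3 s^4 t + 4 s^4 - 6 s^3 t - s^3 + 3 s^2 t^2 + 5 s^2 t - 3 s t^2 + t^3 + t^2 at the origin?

1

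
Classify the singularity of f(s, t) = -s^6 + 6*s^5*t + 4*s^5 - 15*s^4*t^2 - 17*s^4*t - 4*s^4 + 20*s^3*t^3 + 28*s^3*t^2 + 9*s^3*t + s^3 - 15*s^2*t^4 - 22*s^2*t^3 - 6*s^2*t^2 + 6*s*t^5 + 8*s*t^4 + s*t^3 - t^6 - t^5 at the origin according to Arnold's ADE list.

The Hessian of f at 0 has rank 0. Corank 2; j^3 = s^3 is a perfect cube, so E-series; the 4-jet and mu = 7 give E_7.

E_{7}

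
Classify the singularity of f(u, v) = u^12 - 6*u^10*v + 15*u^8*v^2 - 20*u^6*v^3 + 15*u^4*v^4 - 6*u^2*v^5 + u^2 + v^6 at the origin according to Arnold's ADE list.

The Hessian of f at 0 has rank 1. Corank 1: A-series; mu = 5 gives A_5.

A5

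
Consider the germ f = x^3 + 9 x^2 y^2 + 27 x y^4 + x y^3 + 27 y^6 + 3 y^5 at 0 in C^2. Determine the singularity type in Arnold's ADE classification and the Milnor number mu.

Type E7, Milnor number mu = 7.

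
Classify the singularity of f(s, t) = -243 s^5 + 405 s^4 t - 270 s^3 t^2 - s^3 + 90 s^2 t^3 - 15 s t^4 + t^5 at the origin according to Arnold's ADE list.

E_{8}

The Hessian of f at 0 is [[0, 0], [0, 0]] with rank 0, so corank 2. A Groebner basis of the Jacobian ideal J(f) in C{s,t} is {t^5, s*t^3 - t^4/12, s^2}; counting standard monomials gives mu = 8. Corank 2; j^3 = -s^3 is a perfect cube, so E-series; the 5-jet and mu = 8 give E_8.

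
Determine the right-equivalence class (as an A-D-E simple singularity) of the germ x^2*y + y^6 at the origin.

D7

The Hessian of f at 0 has rank 0. Corank 2; j^3 = x^2*y has shape L^2 M (L != M), so D-series; mu = 7 gives D_7.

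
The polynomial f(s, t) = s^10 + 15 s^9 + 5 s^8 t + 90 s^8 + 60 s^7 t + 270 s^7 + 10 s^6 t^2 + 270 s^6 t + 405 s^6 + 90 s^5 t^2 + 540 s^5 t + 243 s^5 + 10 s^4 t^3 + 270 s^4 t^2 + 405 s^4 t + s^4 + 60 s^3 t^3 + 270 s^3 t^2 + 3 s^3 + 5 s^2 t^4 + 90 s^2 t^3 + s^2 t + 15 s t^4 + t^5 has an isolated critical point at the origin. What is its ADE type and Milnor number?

Type D_{6}, Milnor number mu = 6.

The Hessian of f at 0 has rank 0. Corank 2; j^3 = s^2*(3*s + t) has shape L^2 M (L != M), so D-series; mu = 6 gives D_6.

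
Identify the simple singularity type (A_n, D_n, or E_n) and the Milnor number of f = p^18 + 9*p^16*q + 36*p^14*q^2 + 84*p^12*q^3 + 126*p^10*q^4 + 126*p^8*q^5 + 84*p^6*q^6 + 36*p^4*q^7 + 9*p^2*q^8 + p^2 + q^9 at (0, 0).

Type A_8, Milnor number mu = 8.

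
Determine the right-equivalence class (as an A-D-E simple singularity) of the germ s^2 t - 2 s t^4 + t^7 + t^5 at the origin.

D_{6}

The Hessian of f at 0 has rank 0. Corank 2; j^3 = s^2*t has shape L^2 M (L != M), so D-series; mu = 6 gives D_6.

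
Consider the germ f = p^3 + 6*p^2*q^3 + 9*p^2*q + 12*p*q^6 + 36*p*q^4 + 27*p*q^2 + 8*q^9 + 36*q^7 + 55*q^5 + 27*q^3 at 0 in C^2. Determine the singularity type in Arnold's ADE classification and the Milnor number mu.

The Hessian of f at 0 has rank 0. Corank 2; j^3 = (p + 3*q)^3 is a perfect cube, so E-series; the 5-jet and mu = 8 give E_8.

Type E_8, Milnor number mu = 8.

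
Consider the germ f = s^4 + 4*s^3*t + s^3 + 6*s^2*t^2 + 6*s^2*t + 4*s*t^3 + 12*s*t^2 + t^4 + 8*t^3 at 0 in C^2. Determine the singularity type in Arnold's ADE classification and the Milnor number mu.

Type E6, Milnor number mu = 6.

The Hessian of f at 0 has rank 0. Corank 2; j^3 = (s + 2*t)^3 is a perfect cube, so E-series; the 4-jet and mu = 6 give E_6.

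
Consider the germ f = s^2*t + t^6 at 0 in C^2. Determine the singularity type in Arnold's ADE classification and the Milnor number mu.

The Hessian of f at 0 has rank 0. Corank 2; j^3 = s^2*t has shape L^2 M (L != M), so D-series; mu = 7 gives D_7.

Type D_{7}, Milnor number mu = 7.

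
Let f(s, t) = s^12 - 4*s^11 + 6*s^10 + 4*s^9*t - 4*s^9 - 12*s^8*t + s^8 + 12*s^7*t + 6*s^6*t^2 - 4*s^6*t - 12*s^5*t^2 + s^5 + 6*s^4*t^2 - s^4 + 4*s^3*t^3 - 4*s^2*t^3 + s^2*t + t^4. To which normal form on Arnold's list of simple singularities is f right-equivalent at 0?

D_{5}

The Hessian of f at 0 has rank 0. Corank 2; j^3 = s^2*t has shape L^2 M (L != M), so D-series; mu = 5 gives D_5.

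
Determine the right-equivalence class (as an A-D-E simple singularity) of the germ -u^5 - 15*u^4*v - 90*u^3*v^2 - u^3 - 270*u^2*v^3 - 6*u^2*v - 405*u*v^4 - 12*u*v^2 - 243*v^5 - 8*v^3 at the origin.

E8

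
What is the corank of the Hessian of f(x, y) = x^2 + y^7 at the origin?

Hessian at 0 has rank 1.

1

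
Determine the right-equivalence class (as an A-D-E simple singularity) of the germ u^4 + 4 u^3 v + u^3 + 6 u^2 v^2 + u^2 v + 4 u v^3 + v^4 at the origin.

D_{5}

The Hessian of f at 0 is [[0, 0], [0, 0]] with rank 0, so corank 2. A Groebner basis of the Jacobian ideal J(f) in C{u,v} is {u*v^2, -u*v/4 + v^3, u^2 + u*v}; counting standard monomials gives mu = 5. Corank 2; j^3 = u^2*(u + v) has shape L^2 M (L != M), so D-series; mu = 5 gives D_5.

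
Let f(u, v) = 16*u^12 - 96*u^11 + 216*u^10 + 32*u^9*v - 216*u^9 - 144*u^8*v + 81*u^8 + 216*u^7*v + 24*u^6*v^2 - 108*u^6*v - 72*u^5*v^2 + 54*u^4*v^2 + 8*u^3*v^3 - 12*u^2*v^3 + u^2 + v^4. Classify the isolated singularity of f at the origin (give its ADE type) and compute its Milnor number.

The Hessian of f at 0 has rank 1. Corank 1: A-series; mu = 3 gives A_3.

Type A_{3}, Milnor number mu = 3.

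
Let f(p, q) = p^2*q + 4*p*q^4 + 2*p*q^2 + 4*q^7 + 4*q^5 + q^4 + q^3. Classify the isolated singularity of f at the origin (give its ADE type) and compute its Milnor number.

The Hessian of f at 0 has rank 0. Corank 2; j^3 = q*(p + q)^2 has shape L^2 M (L != M), so D-series; mu = 5 gives D_5.

Type D5, Milnor number mu = 5.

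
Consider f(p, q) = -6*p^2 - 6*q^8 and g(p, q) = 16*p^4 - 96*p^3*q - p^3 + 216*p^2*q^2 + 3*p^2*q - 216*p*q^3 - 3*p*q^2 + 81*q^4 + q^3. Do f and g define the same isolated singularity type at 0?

The Hessian of f at 0 is [[-12, 0], [0, 0]] with rank 1, so corank 1. A Groebner basis of the Jacobian ideal J(f) in C{p,q} is {q^7, p}; counting standard monomials gives mu = 7. Corank 1: A-series; mu = 7 gives A_7. The Hessian of g at 0 is [[0, 0], [0, 0]] with rank 0, so corank 2. A Groebner basis of the Jacobian ideal J(g) in C{p,q} is {q^4, p*q^2 - 7*q^3/6, p^2 - 2*p*q + q^2}; counting standard monomials gives mu = 6. Corank 2; j^3 = -(p - q)^3 is a perfect cube, so E-series; the 4-jet and mu = 6 give E_6. f is A_7 but g is E_6, hence not right-equivalent.

No.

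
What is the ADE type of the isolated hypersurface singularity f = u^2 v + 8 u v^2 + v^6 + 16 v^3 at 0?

D7

The Hessian of f at 0 is [[0, 0], [0, 0]] with rank 0, so corank 2. A Groebner basis of the Jacobian ideal J(f) in C{u,v} is {u^2/6 + v^5 - 8*v^2/3, u^3 + 64*v^3, u*v + 4*v^2}; counting standard monomials gives mu = 7. Corank 2; j^3 = v*(u + 4*v)^2 has shape L^2 M (L != M), so D-series; mu = 7 gives D_7.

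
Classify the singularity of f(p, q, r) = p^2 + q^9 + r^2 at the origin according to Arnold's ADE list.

A_8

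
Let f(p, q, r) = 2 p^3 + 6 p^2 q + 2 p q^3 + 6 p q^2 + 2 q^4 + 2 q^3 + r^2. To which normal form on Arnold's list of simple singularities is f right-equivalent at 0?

The Hessian of f at 0 is [[0, 0, 0], [0, 0, 0], [0, 0, 2]] with rank 1, so corank 2. A Groebner basis of the Jacobian ideal J(f) in C{p,q,r} is {p^3 + 3*p^2*q + 6*p^2 + 12*p*q + 6*q^2, -3*p^2 + p*q^2 - 6*p*q - 3*q^2, 3*p^2 + 6*p*q + q^3 + 3*q^2, r}; counting standard monomials gives mu = 7. Corank 2; j^3 = 2*(p + q)^3 is a perfect cube, so E-series; the 4-jet and mu = 7 give E_7.

E_{7}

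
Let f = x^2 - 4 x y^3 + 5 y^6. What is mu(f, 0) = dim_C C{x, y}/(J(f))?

The Hessian of f at 0 is [[2, 0], [0, 0]] with rank 1, so corank 1. A Groebner basis of the Jacobian ideal J(f) in C{x,y} is {x*y^2, -x/2 + y^3, x^2}; counting standard monomials gives mu = 5. Corank 1: A-series; mu = 5 gives A_5.

5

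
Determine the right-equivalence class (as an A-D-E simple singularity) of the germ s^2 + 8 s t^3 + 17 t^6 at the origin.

A_5

The Hessian of f at 0 is [[2, 0], [0, 0]] with rank 1, so corank 1. A Groebner basis of the Jacobian ideal J(f) in C{s,t} is {s*t^2, s/4 + t^3, s^2}; counting standard monomials gives mu = 5. Corank 1: A-series; mu = 5 gives A_5.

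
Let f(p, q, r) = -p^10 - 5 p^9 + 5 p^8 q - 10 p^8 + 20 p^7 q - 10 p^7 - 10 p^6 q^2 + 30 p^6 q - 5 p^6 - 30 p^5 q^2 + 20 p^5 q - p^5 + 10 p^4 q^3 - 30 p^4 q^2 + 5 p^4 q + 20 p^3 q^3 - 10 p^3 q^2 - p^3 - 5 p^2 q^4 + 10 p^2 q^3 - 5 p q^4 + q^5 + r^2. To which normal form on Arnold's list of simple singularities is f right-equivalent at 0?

E8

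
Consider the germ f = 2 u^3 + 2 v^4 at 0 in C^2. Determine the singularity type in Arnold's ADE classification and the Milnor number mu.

Type E_6, Milnor number mu = 6.

The Hessian of f at 0 has rank 0. Corank 2; j^3 = 2*u^3 is a perfect cube, so E-series; the 4-jet and mu = 6 give E_6.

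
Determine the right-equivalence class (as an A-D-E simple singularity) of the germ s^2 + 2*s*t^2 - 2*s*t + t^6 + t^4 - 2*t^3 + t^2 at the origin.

The Hessian of f at 0 is [[2, -2], [-2, 2]] with rank 1, so corank 1. A Groebner basis of the Jacobian ideal J(f) in C{s,t} is {s^3 + 3*s^2 - 5*s*t - 2*s + 2*t, s^2*t + 2*s^2 - 3*s*t - s + t, s + t^2 - t}; counting standard monomials gives mu = 5. Corank 1: A-series; mu = 5 gives A_5.

A_{5}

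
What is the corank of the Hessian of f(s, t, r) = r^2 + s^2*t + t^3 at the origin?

The Hessian at 0 is [[0, 0, 0], [0, 0, 0], [0, 0, 2]] of rank 1; hence corank 2.

2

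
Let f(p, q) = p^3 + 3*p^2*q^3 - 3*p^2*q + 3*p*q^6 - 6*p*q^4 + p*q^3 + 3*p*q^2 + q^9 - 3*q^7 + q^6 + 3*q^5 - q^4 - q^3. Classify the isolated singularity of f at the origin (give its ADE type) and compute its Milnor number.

Type E_7, Milnor number mu = 7.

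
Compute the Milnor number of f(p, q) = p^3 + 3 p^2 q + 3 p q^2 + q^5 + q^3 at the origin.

8

The Hessian of f at 0 has rank 0. Corank 2; j^3 = (p + q)^3 is a perfect cube, so E-series; the 5-jet and mu = 8 give E_8.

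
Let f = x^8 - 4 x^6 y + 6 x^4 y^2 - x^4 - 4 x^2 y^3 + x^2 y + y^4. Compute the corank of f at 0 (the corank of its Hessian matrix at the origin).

2

Hessian at 0 has rank 0.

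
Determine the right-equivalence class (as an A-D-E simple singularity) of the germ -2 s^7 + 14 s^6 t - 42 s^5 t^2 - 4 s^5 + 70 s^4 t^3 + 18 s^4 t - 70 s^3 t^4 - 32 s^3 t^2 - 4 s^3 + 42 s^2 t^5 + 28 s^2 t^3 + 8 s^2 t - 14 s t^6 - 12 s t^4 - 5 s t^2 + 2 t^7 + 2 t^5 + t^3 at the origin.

The Hessian of f at 0 is [[0, 0], [0, 0]] with rank 0, so corank 2. A Groebner basis of the Jacobian ideal J(f) in C{s,t} is {88*s^2/3 + s*t^3 - 112*s*t/3 + 34*t^2/3, 160*s^2/3 - 208*s*t/3 + t^4 + 64*t^2/3, s^3 - 3*s*t^2/4 + t^3/4, s^2*t - s*t^2 + t^3/4}; counting standard monomials gives mu = 8. Corank 2; j^3 = -(s - t)*(2*s - t)^2 has shape L^2 M (L != M), so D-series; mu = 8 gives D_8.

D_{8}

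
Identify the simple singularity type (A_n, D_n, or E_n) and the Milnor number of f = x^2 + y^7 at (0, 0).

Type A_6, Milnor number mu = 6.

The Hessian of f at 0 has rank 1. Corank 1: A-series; mu = 6 gives A_6.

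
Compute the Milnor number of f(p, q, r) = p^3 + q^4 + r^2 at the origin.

The Hessian of f at 0 is [[0, 0, 0], [0, 0, 0], [0, 0, 2]] with rank 1, so corank 2. A Groebner basis of the Jacobian ideal J(f) in C{p,q,r} is {q^3, p^2, r}; counting standard monomials gives mu = 6. Corank 2; j^3 = p^3 is a perfect cube, so E-series; the 4-jet and mu = 6 give E_6.

6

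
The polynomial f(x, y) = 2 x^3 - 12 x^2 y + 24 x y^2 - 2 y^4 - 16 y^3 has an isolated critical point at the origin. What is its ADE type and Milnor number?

The Hessian of f at 0 has rank 0. Corank 2; j^3 = 2*(x - 2*y)^3 is a perfect cube, so E-series; the 4-jet and mu = 6 give E_6.

Type E_{6}, Milnor number mu = 6.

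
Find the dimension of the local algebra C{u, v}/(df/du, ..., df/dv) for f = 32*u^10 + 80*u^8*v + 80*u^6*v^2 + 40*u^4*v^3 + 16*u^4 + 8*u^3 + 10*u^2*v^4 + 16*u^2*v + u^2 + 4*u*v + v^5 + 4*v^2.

The Hessian of f at 0 has rank 1. Corank 1: A-series; mu = 4 gives A_4.

4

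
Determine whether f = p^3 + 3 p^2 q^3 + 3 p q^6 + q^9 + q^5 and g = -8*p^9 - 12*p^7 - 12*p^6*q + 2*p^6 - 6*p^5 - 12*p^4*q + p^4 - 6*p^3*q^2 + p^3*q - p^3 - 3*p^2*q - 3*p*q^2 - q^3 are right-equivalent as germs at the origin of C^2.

No.

The Hessian of f at 0 is [[0, 0], [0, 0]] with rank 0, so corank 2. A Groebner basis of the Jacobian ideal J(f) in C{p,q} is {p^2/2 + p*q^3, q^4, p^3, p^2*q}; counting standard monomials gives mu = 8. Corank 2; j^3 = p^3 is a perfect cube, so E-series; the 5-jet and mu = 8 give E_8. The Hessian of g at 0 is [[0, 0], [0, 0]] with rank 0, so corank 2. A Groebner basis of the Jacobian ideal J(g) in C{p,q} is {3*p^2 + 6*p*q + q^4 + q^3 + 3*q^2, p^3 - 3*p^2 - 6*p*q - 3*q^2, p^2*q + 3*p^2 + 6*p*q + 3*q^2, -2*p^2 + p*q^2 - 4*p*q + q^3/3 - 2*q^2}; counting standard monomials gives mu = 7. Corank 2; j^3 = -(p + q)^3 is a perfect cube, so E-series; the 4-jet and mu = 7 give E_7. f is E_8 but g is E_7, hence not right-equivalent.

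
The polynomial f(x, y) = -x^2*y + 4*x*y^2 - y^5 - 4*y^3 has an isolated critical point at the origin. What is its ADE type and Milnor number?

The Hessian of f at 0 is [[0, 0], [0, 0]] with rank 0, so corank 2. A Groebner basis of the Jacobian ideal J(f) in C{x,y} is {x^2/5 + y^4 - 4*y^2/5, x^3 - 8*y^3, x*y - 2*y^2}; counting standard monomials gives mu = 6. Corank 2; j^3 = -y*(x - 2*y)^2 has shape L^2 M (L != M), so D-series; mu = 6 gives D_6.

Type D_{6}, Milnor number mu = 6.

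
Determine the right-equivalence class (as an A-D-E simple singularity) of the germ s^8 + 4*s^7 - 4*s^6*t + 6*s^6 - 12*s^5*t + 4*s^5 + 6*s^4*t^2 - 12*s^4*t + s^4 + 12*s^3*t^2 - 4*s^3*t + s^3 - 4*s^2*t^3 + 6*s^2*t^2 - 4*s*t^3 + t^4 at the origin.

E6

The Hessian of f at 0 has rank 0. Corank 2; j^3 = s^3 is a perfect cube, so E-series; the 4-jet and mu = 6 give E_6.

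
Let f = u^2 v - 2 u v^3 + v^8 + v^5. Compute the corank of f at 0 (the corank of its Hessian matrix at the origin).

2

Hessian at 0 has rank 0.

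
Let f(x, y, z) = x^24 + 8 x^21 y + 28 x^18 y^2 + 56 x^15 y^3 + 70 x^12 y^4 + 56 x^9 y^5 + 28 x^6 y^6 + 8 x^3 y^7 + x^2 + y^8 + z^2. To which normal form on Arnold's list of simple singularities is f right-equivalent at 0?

A_7

The Hessian of f at 0 has rank 2. Corank 1: A-series; mu = 7 gives A_7.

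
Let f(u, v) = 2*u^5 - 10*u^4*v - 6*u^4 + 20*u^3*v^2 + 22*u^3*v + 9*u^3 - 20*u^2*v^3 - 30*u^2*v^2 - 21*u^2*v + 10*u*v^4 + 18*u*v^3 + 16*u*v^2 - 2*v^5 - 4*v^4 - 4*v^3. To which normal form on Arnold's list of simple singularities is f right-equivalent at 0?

D6

The Hessian of f at 0 has rank 0. Corank 2; j^3 = (u - v)*(3*u - 2*v)^2 has shape L^2 M (L != M), so D-series; mu = 6 gives D_6.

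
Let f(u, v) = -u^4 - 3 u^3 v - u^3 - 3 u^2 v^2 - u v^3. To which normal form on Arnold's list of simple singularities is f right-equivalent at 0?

E_7

The Hessian of f at 0 has rank 0. Corank 2; j^3 = -u^3 is a perfect cube, so E-series; the 4-jet and mu = 7 give E_7.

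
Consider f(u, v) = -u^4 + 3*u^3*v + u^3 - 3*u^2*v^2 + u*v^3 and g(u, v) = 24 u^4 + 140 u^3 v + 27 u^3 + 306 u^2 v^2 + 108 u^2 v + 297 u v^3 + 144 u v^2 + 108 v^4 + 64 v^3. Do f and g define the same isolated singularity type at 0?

The Hessian of f at 0 is [[0, 0], [0, 0]] with rank 0, so corank 2. A Groebner basis of the Jacobian ideal J(f) in C{u,v} is {3*u^2 + v^4 + v^3, u^3, u^2*v - u^2 - v^3/3, -2*u^2 + u*v^2 - 2*v^3/3}; counting standard monomials gives mu = 7. Corank 2; j^3 = u^3 is a perfect cube, so E-series; the 4-jet and mu = 7 give E_7. The Hessian of g at 0 is [[0, 0], [0, 0]] with rank 0, so corank 2. A Groebner basis of the Jacobian ideal J(g) in C{u,v} is {19683*u^2/4 + 13122*u*v + v^4 + 27*v^3/4 + 8748*v^2, u^3 + 459*u^2 + 1224*u*v + 3*v^3 + 816*v^2, u^2*v - 891*u^2/4 - 594*u*v - 25*v^3/12 - 396*v^2, 81*u^2 + u*v^2 + 216*u*v + 13*v^3/9 + 144*v^2}; counting standard monomials gives mu = 7. Corank 2; j^3 = (3*u + 4*v)^3 is a perfect cube, so E-series; the 4-jet and mu = 7 give E_7. Both have type E_7, hence right-equivalent.

Yes.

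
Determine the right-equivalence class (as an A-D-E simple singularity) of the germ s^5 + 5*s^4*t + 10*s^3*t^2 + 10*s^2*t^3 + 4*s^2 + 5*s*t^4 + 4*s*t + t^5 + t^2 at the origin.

A_{4}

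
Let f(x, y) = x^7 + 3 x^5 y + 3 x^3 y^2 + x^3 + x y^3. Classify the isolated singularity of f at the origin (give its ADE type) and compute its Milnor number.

Type E7, Milnor number mu = 7.

The Hessian of f at 0 is [[0, 0], [0, 0]] with rank 0, so corank 2. A Groebner basis of the Jacobian ideal J(f) in C{x,y} is {x^3, x*y^2, 3*x^2 + y^3}; counting standard monomials gives mu = 7. Corank 2; j^3 = x^3 is a perfect cube, so E-series; the 4-jet and mu = 7 give E_7.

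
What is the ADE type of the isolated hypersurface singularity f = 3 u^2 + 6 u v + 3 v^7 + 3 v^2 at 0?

A_6

The Hessian of f at 0 is [[6, 6], [6, 6]] with rank 1, so corank 1. A Groebner basis of the Jacobian ideal J(f) in C{u,v} is {v^6, u + v}; counting standard monomials gives mu = 6. Corank 1: A-series; mu = 6 gives A_6.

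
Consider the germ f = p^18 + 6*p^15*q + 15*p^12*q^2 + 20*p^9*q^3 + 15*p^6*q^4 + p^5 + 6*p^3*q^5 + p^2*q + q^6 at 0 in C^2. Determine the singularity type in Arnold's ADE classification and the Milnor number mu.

The Hessian of f at 0 has rank 0. Corank 2; j^3 = p^2*q has shape L^2 M (L != M), so D-series; mu = 7 gives D_7.

Type D_{7}, Milnor number mu = 7.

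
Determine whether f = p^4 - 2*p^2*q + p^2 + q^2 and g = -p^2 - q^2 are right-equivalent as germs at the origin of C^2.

The Hessian of f at 0 is [[2, 0], [0, 2]] with rank 2, so corank 0. A Groebner basis of the Jacobian ideal J(f) in C{p,q} is {p, q}; counting standard monomials gives mu = 1. Corank 0: nondegenerate Morse point, so A_1. The Hessian of g at 0 is [[-2, 0], [0, -2]] with rank 2, so corank 0. A Groebner basis of the Jacobian ideal J(g) in C{p,q} is {p, q}; counting standard monomials gives mu = 1. Corank 0: nondegenerate Morse point, so A_1. Both have type A_1, hence right-equivalent.

Yes.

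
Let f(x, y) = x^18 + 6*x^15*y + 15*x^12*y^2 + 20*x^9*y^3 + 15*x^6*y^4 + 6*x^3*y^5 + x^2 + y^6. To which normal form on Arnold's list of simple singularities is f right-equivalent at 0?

A_5

The Hessian of f at 0 is [[2, 0], [0, 0]] with rank 1, so corank 1. A Groebner basis of the Jacobian ideal J(f) in C{x,y} is {y^5, x}; counting standard monomials gives mu = 5. Corank 1: A-series; mu = 5 gives A_5.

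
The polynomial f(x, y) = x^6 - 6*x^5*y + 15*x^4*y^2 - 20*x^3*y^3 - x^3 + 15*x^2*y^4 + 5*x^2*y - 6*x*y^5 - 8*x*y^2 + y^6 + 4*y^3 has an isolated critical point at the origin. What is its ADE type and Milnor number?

The Hessian of f at 0 has rank 0. Corank 2; j^3 = -(x - 2*y)^2*(x - y) has shape L^2 M (L != M), so D-series; mu = 7 gives D_7.

Type D_{7}, Milnor number mu = 7.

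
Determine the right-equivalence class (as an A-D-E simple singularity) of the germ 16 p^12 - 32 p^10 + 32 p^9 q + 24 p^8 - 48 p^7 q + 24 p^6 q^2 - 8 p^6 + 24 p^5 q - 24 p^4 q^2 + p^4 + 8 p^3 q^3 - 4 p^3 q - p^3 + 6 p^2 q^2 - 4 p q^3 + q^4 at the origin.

E6

The Hessian of f at 0 has rank 0. Corank 2; j^3 = -p^3 is a perfect cube, so E-series; the 4-jet and mu = 6 give E_6.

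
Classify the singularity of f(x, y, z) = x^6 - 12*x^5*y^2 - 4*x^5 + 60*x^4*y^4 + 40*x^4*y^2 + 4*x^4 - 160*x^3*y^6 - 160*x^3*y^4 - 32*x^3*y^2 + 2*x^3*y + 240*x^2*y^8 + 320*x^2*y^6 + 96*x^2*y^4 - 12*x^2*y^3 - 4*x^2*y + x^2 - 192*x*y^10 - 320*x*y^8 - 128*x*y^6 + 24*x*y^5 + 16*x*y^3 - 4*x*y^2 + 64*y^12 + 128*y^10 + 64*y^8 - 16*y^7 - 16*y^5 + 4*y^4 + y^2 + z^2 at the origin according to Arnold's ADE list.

A1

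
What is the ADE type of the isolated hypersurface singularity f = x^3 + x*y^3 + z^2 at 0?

E_{7}

The Hessian of f at 0 is [[0, 0, 0], [0, 0, 0], [0, 0, 2]] with rank 1, so corank 2. A Groebner basis of the Jacobian ideal J(f) in C{x,y,z} is {x^3, x*y^2, 3*x^2 + y^3, z}; counting standard monomials gives mu = 7. Corank 2; j^3 = x^3 is a perfect cube, so E-series; the 4-jet and mu = 7 give E_7.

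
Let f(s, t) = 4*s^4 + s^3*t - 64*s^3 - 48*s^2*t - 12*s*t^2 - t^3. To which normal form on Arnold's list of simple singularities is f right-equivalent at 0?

E7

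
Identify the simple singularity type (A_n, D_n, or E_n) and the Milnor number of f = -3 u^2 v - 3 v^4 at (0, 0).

The Hessian of f at 0 is [[0, 0], [0, 0]] with rank 0, so corank 2. A Groebner basis of the Jacobian ideal J(f) in C{u,v} is {u^3, u^2/4 + v^3, u*v}; counting standard monomials gives mu = 5. Corank 2; j^3 = -3*u^2*v has shape L^2 M (L != M), so D-series; mu = 5 gives D_5.

Type D5, Milnor number mu = 5.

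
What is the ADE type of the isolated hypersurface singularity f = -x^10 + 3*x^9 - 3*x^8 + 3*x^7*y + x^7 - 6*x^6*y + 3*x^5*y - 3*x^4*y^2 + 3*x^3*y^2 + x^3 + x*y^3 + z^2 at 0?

E_{7}

The Hessian of f at 0 has rank 1. Corank 2; j^3 = x^3 is a perfect cube, so E-series; the 4-jet and mu = 7 give E_7.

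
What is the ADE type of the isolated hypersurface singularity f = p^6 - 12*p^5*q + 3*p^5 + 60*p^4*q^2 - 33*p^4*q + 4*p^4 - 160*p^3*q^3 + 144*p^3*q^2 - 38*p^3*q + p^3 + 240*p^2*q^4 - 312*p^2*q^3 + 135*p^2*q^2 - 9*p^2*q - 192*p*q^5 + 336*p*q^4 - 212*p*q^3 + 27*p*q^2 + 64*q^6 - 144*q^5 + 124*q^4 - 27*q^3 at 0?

The Hessian of f at 0 is [[0, 0], [0, 0]] with rank 0, so corank 2. A Groebner basis of the Jacobian ideal J(f) in C{p,q} is {p^3 - 27*p^2 + 162*p*q - 243*q^2, p^2*q - 21*p^2/2 + 63*p*q - 189*q^2/2, -4*p^2 + p*q^2 + 24*p*q - 36*q^2, -3*p^2/2 + 9*p*q + q^3 - 27*q^2/2}; counting standard monomials gives mu = 6. Corank 2; j^3 = (p - 3*q)^3 is a perfect cube, so E-series; the 4-jet and mu = 6 give E_6.

E_6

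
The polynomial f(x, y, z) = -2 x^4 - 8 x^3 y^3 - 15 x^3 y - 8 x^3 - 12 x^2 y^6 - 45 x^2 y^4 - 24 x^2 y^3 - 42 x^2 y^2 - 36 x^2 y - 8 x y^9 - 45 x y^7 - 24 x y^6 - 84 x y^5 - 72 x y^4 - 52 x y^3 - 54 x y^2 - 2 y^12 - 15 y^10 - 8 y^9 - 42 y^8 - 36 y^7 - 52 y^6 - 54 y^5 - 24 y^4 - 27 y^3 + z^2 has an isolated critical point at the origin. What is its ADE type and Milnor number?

The Hessian of f at 0 has rank 1. Corank 2; j^3 = -(2*x + 3*y)^3 is a perfect cube, so E-series; the 4-jet and mu = 7 give E_7.

Type E_7, Milnor number mu = 7.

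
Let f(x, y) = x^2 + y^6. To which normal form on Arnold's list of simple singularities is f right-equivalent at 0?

A5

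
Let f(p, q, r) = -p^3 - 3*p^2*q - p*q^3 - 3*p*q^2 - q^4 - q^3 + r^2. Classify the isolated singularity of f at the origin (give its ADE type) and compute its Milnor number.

Type E_{7}, Milnor number mu = 7.

The Hessian of f at 0 is [[0, 0, 0], [0, 0, 0], [0, 0, 2]] with rank 1, so corank 2. A Groebner basis of the Jacobian ideal J(f) in C{p,q,r} is {p^3 + 3*p^2*q + 6*p^2 + 12*p*q + 6*q^2, -3*p^2 + p*q^2 - 6*p*q - 3*q^2, 3*p^2 + 6*p*q + q^3 + 3*q^2, r}; counting standard monomials gives mu = 7. Corank 2; j^3 = -(p + q)^3 is a perfect cube, so E-series; the 4-jet and mu = 7 give E_7.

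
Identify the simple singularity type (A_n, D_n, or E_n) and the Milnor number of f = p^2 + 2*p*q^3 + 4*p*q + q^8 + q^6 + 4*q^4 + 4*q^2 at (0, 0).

Type A7, Milnor number mu = 7.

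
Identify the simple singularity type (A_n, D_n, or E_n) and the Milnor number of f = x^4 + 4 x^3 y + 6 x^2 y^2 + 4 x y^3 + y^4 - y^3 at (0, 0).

The Hessian of f at 0 is [[0, 0], [0, 0]] with rank 0, so corank 2. A Groebner basis of the Jacobian ideal J(f) in C{x,y} is {x^3 + 3*x^2*y, y^2}; counting standard monomials gives mu = 6. Corank 2; j^3 = -y^3 is a perfect cube, so E-series; the 4-jet and mu = 6 give E_6.

Type E6, Milnor number mu = 6.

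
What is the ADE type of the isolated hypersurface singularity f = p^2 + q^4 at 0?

A3

The Hessian of f at 0 is [[2, 0], [0, 0]] with rank 1, so corank 1. A Groebner basis of the Jacobian ideal J(f) in C{p,q} is {q^3, p}; counting standard monomials gives mu = 3. Corank 1: A-series; mu = 3 gives A_3.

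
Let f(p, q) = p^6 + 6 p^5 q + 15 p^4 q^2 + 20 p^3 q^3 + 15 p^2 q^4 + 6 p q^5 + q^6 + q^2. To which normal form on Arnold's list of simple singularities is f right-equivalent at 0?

A_5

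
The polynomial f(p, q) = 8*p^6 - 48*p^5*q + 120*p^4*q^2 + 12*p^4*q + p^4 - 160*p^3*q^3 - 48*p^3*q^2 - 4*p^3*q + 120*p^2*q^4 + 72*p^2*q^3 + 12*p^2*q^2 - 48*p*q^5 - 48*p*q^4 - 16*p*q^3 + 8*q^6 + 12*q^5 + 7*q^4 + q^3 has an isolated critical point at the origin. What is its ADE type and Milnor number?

Type E_6, Milnor number mu = 6.

The Hessian of f at 0 is [[0, 0], [0, 0]] with rank 0, so corank 2. A Groebner basis of the Jacobian ideal J(f) in C{p,q} is {p^3 + 3*q^2/4, p^2*q + q^2/4, p*q^2, q^3}; counting standard monomials gives mu = 6. Corank 2; j^3 = q^3 is a perfect cube, so E-series; the 4-jet and mu = 6 give E_6.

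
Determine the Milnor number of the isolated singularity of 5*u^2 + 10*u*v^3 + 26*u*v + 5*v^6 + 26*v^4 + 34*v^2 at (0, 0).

1

The Hessian of f at 0 has rank 2. Corank 0: nondegenerate Morse point, so A_1.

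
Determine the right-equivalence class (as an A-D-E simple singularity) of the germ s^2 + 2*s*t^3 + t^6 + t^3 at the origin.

A_2

The Hessian of f at 0 is [[2, 0], [0, 0]] with rank 1, so corank 1. A Groebner basis of the Jacobian ideal J(f) in C{s,t} is {t^2, s}; counting standard monomials gives mu = 2. Corank 1: A-series; mu = 2 gives A_2.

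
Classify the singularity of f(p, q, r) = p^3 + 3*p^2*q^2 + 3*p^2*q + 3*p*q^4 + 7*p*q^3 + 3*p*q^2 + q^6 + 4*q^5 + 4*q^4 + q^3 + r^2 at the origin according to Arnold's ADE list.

E_7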